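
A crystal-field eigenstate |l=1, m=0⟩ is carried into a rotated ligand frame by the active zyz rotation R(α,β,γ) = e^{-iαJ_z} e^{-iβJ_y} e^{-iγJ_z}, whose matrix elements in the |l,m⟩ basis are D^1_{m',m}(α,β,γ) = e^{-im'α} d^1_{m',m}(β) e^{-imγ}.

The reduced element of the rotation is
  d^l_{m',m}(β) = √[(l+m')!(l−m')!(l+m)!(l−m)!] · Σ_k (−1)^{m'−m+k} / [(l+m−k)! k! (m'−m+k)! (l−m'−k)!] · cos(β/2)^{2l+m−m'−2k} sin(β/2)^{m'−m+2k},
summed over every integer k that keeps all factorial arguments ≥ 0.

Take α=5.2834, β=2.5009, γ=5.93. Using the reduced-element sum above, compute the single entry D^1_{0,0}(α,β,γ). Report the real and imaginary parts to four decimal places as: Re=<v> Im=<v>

Split into d^1_{0,0}(β=2.5009) × two z-phases.
c=cos(2.500900/2)=0.314895, s=sin(2.500900/2)=0.949126; N=√[1·1·1·1]=1.000000
k∈{0,1} keeps every argument non-negative
  k=0: (−1)^0·1.0000/(1)·0.3149^2·0.9491^0 = +0.099159
  k=1: (−1)^1·1.0000/(1)·0.3149^0·0.9491^2 = -0.900841
d^1_{0,0}(2.5009) = +0.099159 -0.900841 = -0.801682
Attach z-rotation phases: D = e^{-i(0)(5.2834)}·(-0.801682)·e^{-i(0)(5.9300)} = -0.801682+0.000000i

Re=-0.8017 Im=0.0000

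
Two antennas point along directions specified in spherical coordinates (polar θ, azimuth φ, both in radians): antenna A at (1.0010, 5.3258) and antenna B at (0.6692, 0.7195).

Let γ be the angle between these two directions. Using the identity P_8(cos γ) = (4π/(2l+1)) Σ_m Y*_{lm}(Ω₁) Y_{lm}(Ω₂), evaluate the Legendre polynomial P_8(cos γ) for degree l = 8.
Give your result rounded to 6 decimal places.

-0.282909

Addition theorem: P_8(cos γ) = (4π/17) Σ_m Y*_{lm}(Ω₁) Y_{lm}(Ω₂), m = −8…8:
  m=-8: (0.02522 - 0.12776j) × (0.00977 + 0.00569j) = 0.00097 - 0.00110j  (running Σ = 0.00097 - 0.00110j)
  m=-7: (0.30494 - 0.13563j) × (0.01821 + 0.05420j) = 0.01290 + 0.01406j  (running Σ = 0.01388 + 0.01295j)
  m=-6: (0.38746 + 0.23166j) × (-0.06799 + 0.16290j) = -0.06408 + 0.04737j  (running Σ = -0.05020 + 0.06032j)
  m=-5: (0.01888 + 0.25277j) × (-0.32763 + 0.16066j) = -0.04679 - 0.07978j  (running Σ = -0.09700 - 0.01947j)
  m=-4: (0.13945 - 0.11461j) × (-0.46452 - 0.12536j) = -0.07915 + 0.03576j  (running Σ = -0.17614 + 0.01629j)
  m=-3: (0.34259 + 0.09461j) × (-0.15998 - 0.24013j) = -0.03209 - 0.09740j  (running Σ = -0.20823 - 0.08111j)
  m=-2: (-0.00133 - 0.00370j) × (-0.02488 + 0.18768j) = 0.00073 - 0.00016j  (running Σ = -0.20751 - 0.08127j)
  m=-1: (0.19936 - 0.28318j) × (-0.29680 + 0.26005j) = 0.01447 + 0.13589j  (running Σ = -0.19303 + 0.05463j)
  m=0: (0.04842 + 0.00000j) × (0.06908 + 0.00000j) = 0.00334 + 0.00000j  (running Σ = -0.18969 + 0.05463j)
  m=1: (-0.19936 - 0.28318j) × (0.29680 + 0.26005j) = 0.01447 - 0.13589j  (running Σ = -0.17522 - 0.08127j)
  m=2: (-0.00133 + 0.00370j) × (-0.02488 - 0.18768j) = 0.00073 + 0.00016j  (running Σ = -0.17449 - 0.08111j)
  m=3: (-0.34259 + 0.09461j) × (0.15998 - 0.24013j) = -0.03209 + 0.09740j  (running Σ = -0.20658 + 0.01629j)
  m=4: (0.13945 + 0.11461j) × (-0.46452 + 0.12536j) = -0.07915 - 0.03576j  (running Σ = -0.28573 - 0.01947j)
  m=5: (-0.01888 + 0.25277j) × (0.32763 + 0.16066j) = -0.04679 + 0.07978j  (running Σ = -0.33252 + 0.06032j)
  m=6: (0.38746 - 0.23166j) × (-0.06799 - 0.16290j) = -0.06408 - 0.04737j  (running Σ = -0.39660 + 0.01295j)
  m=7: (-0.30494 - 0.13563j) × (-0.01821 + 0.05420j) = 0.01290 - 0.01406j  (running Σ = -0.38370 - 0.00110j)
  m=8: (0.02522 + 0.12776j) × (0.00977 - 0.00569j) = 0.00097 + 0.00110j  (running Σ = -0.38272 + 0.00000j)
Σ over m = -0.38272 + 0.00000j; ×(4π/17) → -0.28291 + 0.00000j. Real part: -0.282909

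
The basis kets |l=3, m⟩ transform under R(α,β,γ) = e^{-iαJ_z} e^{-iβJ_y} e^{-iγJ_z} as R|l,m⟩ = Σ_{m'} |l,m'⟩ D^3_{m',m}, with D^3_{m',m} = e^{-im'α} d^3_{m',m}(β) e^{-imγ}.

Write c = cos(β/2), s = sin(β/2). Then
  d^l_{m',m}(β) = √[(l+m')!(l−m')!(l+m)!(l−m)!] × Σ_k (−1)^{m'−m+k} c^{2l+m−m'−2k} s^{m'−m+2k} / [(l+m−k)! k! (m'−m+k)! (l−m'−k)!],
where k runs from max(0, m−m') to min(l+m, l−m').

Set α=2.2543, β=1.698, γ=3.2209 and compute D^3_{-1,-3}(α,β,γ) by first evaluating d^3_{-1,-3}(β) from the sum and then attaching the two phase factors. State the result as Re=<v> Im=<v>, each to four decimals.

Split into d^3_{-1,-3}(β=1.6980) × two z-phases.
With c≡cos(β/2)=0.660734 and s≡sin(β/2)=0.750620, N=[2·24·1·720]^{1/2}=185.903201
Admissible k: 0..0 (factorial args all ≥0)
  k=0: (−1)^2·185.9032/(48)·0.6607^4·0.7506^2 = +0.415904
d^3_{-1,-3}(1.6980) = +0.415904
Attach z-rotation phases: D = e^{-i(-1)(2.2543)}·(+0.415904)·e^{-i(-3)(3.2209)} = +0.331253-0.251491i

Re=0.3313 Im=-0.2515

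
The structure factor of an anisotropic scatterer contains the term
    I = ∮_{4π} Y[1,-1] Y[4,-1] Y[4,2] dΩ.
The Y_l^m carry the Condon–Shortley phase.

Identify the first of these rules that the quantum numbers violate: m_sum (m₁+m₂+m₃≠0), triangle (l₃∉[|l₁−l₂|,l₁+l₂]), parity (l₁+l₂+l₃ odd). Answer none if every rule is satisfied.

parity

Σmᵢ = 0  ✓
l₃∈[|l₁−l₂|,l₁+l₂]=[3,5], have l₃=4  ✓
Σlᵢ = 9 ⇒ odd  ✗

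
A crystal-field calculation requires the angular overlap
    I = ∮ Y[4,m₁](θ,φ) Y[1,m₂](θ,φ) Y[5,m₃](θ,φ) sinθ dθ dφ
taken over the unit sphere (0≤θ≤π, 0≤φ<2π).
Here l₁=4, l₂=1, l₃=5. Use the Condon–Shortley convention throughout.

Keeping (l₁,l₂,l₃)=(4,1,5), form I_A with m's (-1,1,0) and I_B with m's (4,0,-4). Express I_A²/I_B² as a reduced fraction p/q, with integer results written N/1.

10/9

l's match ⇒ only the (l;m) 3-j factors differ between A and B.
A: triangle coeff Δ(4,1,5) = 1/495; Σ_t [0,0]: t=0:+1/1440 = 1/1440; (3j)²=2/99 [(4 1 5; -1 1 0)], sign=-1
B: triangle coeff Δ(4,1,5) = 1/495; Σ_t [0,0]: t=0:+1/40320 = 1/40320; (3j)²=1/55 [(4 1 5; 4 0 -4)], sign=-1
I_A²/I_B² = (2/99)/(1/55) = 10/9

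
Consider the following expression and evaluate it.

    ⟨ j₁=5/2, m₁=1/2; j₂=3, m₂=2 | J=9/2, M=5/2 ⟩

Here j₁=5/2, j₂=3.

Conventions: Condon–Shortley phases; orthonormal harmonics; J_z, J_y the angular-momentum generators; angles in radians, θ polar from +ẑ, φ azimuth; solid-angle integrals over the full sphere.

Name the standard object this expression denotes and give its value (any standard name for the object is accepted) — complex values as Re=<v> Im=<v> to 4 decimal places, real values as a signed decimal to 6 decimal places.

This is a Clebsch–Gordan (vector-coupling) coefficient.
triangle: 1!·4!·5!/11! = 2880/39916800
(j±m)!: 3!·2!·5!·1!·7!·2! = 14515200
prefactor² = (2J+1)·Δ·N² = 115200/11
  k=0: +1/(0!·1!·2!·5!·2!·0!) = 1/480
  k=1: −1/(1!·0!·1!·4!·3!·1!) = -1/144
Σ = -7/1440  ⇒  CG² = 115200/11·(-7/1440)² = 49/198
CG = −√(49/198) = -0.497468

Clebsch–Gordan coefficient, −√(49/198) ≈ -0.497468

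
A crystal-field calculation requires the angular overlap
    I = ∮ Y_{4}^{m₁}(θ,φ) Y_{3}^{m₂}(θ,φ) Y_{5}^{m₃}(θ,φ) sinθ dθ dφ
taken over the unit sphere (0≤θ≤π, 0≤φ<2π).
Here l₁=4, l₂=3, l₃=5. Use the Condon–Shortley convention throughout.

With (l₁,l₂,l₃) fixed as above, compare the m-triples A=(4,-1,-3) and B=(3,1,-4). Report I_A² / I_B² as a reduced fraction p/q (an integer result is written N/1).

16/1

Same 4,3,5: normalisation and zero-m 3j drop out of the ratio.
A: Δ: 2! 6! 4! / 13! → 1/180180; sum: t=0:+1/5760 = 1/5760; 3j²(4 3 5; 4 -1 -3) = Δ·Π!·Σ² = 56/2145  (sign +1)
B: Δ: 2! 6! 4! / 13! → 1/180180; sum: t=0:+1/5760 t=1:−1/4320 = -1/17280; 3j²(4 3 5; 3 1 -4) = Δ·Π!·Σ² = 7/4290  (sign +1)
I_A²/I_B² = (56/2145)/(7/4290) = 16/1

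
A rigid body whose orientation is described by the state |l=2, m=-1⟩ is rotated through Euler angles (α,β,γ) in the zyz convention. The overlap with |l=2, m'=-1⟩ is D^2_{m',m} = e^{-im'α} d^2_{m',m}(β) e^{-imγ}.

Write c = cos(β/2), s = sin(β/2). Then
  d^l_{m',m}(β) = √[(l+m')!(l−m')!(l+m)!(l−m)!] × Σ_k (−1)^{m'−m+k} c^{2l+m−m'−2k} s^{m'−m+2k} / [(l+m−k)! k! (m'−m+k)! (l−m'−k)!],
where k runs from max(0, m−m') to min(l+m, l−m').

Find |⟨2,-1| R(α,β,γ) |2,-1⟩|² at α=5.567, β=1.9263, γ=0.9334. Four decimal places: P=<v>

P=0.3057

D^2_{-1,-1}(5.5670,1.9263,0.9334) = e^{-i·-1·5.5670}·d^2_{-1,-1}(1.9263)·e^{-i·-1·0.9334}. Compute d first:
c=cos(1.926300/2)=0.570937, s=sin(1.926300/2)=0.820994; N=√[1·6·1·6]=6.000000
k∈{0,1} keeps every argument non-negative
  k=0: (−1)^0·6.0000/(6)·0.5709^4·0.8210^0 = +0.106256
  k=1: (−1)^1·6.0000/(2)·0.5709^2·0.8210^2 = -0.659139
d^2_{-1,-1}(1.9263) = +0.106256 -0.659139 = -0.552884
|D^2_{-1,-1}|² = |d^2_{-1,-1}(β)|² = (-0.552884)² = 0.305680 (the z-rotation phases have unit modulus)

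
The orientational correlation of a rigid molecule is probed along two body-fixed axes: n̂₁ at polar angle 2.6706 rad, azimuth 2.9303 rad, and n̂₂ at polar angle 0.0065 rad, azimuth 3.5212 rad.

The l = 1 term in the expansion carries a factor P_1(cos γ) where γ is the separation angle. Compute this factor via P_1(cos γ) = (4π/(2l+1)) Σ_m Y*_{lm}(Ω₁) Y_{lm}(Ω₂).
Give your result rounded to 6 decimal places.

Addition theorem: P_1(cos γ) = (4π/3) Σ_m Y*_{lm}(Ω₁) Y_{lm}(Ω₂), m = −1…1:
  m=-1: Y*=(-0.153289, 0.032880)  Y=(-0.002086, 0.000832)  product (0.000292, -0.000196)
  m=+0: Y*=(-0.435403, -0.000000)  Y=(0.488592, 0.000000)  product (-0.212734, -0.000000)
  m=+1: Y*=(0.153289, 0.032880)  Y=(0.002086, 0.000832)  product (0.000292, 0.000196)
Σ over m = (-0.212150, 0.000000); ×(4π/3) → (-0.888650, 0.000000). Real part: -0.888650

-0.888650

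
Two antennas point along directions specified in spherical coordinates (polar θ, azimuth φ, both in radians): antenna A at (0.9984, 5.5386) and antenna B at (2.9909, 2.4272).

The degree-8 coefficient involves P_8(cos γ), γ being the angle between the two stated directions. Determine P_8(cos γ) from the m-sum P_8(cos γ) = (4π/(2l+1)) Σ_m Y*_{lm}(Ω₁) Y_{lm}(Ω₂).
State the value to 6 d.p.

0.313121

Summing Y*_{l m}(θ₁,φ₁)·Y_{l m}(θ₂,φ₂) over m ∈ [−8, 8]; prefactor 4π/(2·8+1) = 0.739198:
  [-8]  conj(Y_{8,-8})(Ω₁) = +0.121712+0.041214i ; Y_{8,-8}(Ω₂) = +0.000000-0.000000i ; Δ = +0.000000-0.000000i
  [-7]  conj(Y_{8,-7})(Ω₁) = +0.158701+0.290702i ; Y_{8,-7}(Ω₂) = +0.000001-0.000003i ; Δ = +0.000001-0.000000i
  [-6]  conj(Y_{8,-6})(Ω₁) = -0.109495+0.438168i ; Y_{8,-6}(Ω₂) = -0.000024-0.000054i ; Δ = +0.000026-0.000005i
  [-5]  conj(Y_{8,-5})(Ω₁) = -0.216408+0.142197i ; Y_{8,-5}(Ω₂) = -0.000650-0.000298i ; Δ = +0.000183-0.000028i
  [-4]  conj(Y_{8,-4})(Ω₁) = +0.172196+0.028364i ; Y_{8,-4}(Ω₂) = -0.006216+0.001815i ; Δ = -0.001122+0.000136i
  [-3]  conj(Y_{8,-3})(Ω₁) = +0.219841+0.281538i ; Y_{8,-3}(Ω₂) = -0.023497+0.036467i ; Δ = -0.015432+0.001402i
  [-2]  conj(Y_{8,-2})(Ω₁) = -0.000293+0.003581i ; Y_{8,-2}(Ω₂) = +0.028990+0.202764i ; Δ = -0.000735+0.000044i
  [-1]  conj(Y_{8,-1})(Ω₁) = +0.254246-0.234296i ; Y_{8,-1}(Ω₂) = +0.455401+0.394922i ; Δ = +0.208313-0.006291i
  [+0]  conj(Y_{8,0})(Ω₁) = +0.056053-0.000000i ; Y_{8,0}(Ω₂) = +0.733727+0.000000i ; Δ = +0.041127+0.000000i
  [+1]  conj(Y_{8,1})(Ω₁) = -0.254246-0.234296i ; Y_{8,1}(Ω₂) = -0.455401+0.394922i ; Δ = +0.208313+0.006291i
  [+2]  conj(Y_{8,2})(Ω₁) = -0.000293-0.003581i ; Y_{8,2}(Ω₂) = +0.028990-0.202764i ; Δ = -0.000735-0.000044i
  [+3]  conj(Y_{8,3})(Ω₁) = -0.219841+0.281538i ; Y_{8,3}(Ω₂) = +0.023497+0.036467i ; Δ = -0.015432-0.001402i
  [+4]  conj(Y_{8,4})(Ω₁) = +0.172196-0.028364i ; Y_{8,4}(Ω₂) = -0.006216-0.001815i ; Δ = -0.001122-0.000136i
  [+5]  conj(Y_{8,5})(Ω₁) = +0.216408+0.142197i ; Y_{8,5}(Ω₂) = +0.000650-0.000298i ; Δ = +0.000183+0.000028i
  [+6]  conj(Y_{8,6})(Ω₁) = -0.109495-0.438168i ; Y_{8,6}(Ω₂) = -0.000024+0.000054i ; Δ = +0.000026+0.000005i
  [+7]  conj(Y_{8,7})(Ω₁) = -0.158701+0.290702i ; Y_{8,7}(Ω₂) = -0.000001-0.000003i ; Δ = +0.000001+0.000000i
  [+8]  conj(Y_{8,8})(Ω₁) = +0.121712-0.041214i ; Y_{8,8}(Ω₂) = +0.000000+0.000000i ; Δ = +0.000000+0.000000i
Σ over m = +0.423595+0.000000i; ×(4π/17) → +0.313121+0.000000i. Real part: 0.313121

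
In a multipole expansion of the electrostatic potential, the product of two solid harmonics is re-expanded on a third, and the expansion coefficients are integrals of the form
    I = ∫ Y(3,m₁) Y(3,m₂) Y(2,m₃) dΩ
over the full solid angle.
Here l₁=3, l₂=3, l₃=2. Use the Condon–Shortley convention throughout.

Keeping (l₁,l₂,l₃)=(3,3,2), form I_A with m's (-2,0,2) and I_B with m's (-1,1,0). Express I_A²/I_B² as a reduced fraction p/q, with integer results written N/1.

Shared (l₁,l₂,l₃)=(3,3,2): N and (l;000)² cancel in I_A²/I_B².
A: Δ = 4!·2!·2!/9! = 1/3780; Racah Σ t=3..3: t=3:−1/24 = -1/24; ⇒ 3j(3 3 2; -2 0 2)² = 1/21, sgn -1
B: Δ = 4!·2!·2!/9! = 1/3780; Racah Σ t=2..4: t=2:+1/16 t=3:−1/6 t=4:+1/96 = -3/32; ⇒ 3j(3 3 2; -1 1 0)² = 3/140, sgn -1
I_A²/I_B² = (1/21)/(3/140) = 20/9

20/9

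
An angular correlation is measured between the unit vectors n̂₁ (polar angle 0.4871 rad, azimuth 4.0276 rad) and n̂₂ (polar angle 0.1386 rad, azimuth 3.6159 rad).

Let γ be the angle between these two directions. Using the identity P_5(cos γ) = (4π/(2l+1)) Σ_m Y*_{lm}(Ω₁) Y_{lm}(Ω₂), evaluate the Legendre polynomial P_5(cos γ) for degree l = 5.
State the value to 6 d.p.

Term-by-term m-sum for l=5 (normalisation 4π/11 = 1.142397):
  m=-5: (+0.002905+0.010014i) × (+0.000017+0.000016i) = -0.000000+0.000000i  (running Σ = -0.000000+0.000000i)
  m=-4: (-0.057281-0.024383i) × (-0.000170-0.000502i) = -0.000003+0.000033i  (running Σ = -0.000003+0.000033i)
  m=-3: (+0.189332-0.099429i) × (-0.001052+0.007063i) = +0.000503+0.001442i  (running Σ = +0.000500+0.001475i)
  m=-2: (-0.088055+0.431685i) × (+0.036275-0.050578i) = +0.018640+0.020113i  (running Σ = +0.019140+0.021588i)
  m=-1: (-0.272477-0.333667i) × (-0.294178+0.151030i) = +0.130550+0.057005i  (running Σ = +0.149691+0.078594i)
  m=0: (-0.128655-0.000000i) × (+0.805481+0.000000i) = -0.103629-0.000000i  (running Σ = +0.046061+0.078594i)
  m=1: (+0.272477-0.333667i) × (+0.294178+0.151030i) = +0.130550-0.057005i  (running Σ = +0.176612+0.021588i)
  m=2: (-0.088055-0.431685i) × (+0.036275+0.050578i) = +0.018640-0.020113i  (running Σ = +0.195251+0.001475i)
  m=3: (-0.189332-0.099429i) × (+0.001052+0.007063i) = +0.000503-0.001442i  (running Σ = +0.195754+0.000033i)
  m=4: (-0.057281+0.024383i) × (-0.000170+0.000502i) = -0.000003-0.000033i  (running Σ = +0.195752+0.000000i)
  m=5: (-0.002905+0.010014i) × (-0.000017+0.000016i) = -0.000000-0.000000i  (running Σ = +0.195752+0.000000i)
Accumulated sum +0.195752+0.000000i; after 4π/(2l+1) scaling, +0.223626+0.000000i ⇒ P_5 = 0.223626

0.223626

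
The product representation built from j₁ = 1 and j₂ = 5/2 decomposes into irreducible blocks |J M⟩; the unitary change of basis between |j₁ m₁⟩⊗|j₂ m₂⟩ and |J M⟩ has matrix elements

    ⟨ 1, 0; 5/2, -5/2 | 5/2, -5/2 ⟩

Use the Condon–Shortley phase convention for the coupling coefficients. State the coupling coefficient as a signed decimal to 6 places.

+0.845154  (= +√(5/7))

triangle: 1!*1!*4!/7! = 24/5040
(j±m)!: 1!*1!*0!*5!*0!*5! = 14400
prefactor² = (2J+1)*Δ*N² = 2880/7
  k=0: +1/(0!*1!*1!*0!*0!*4!) = 1/24
Σ = 1/24  ⇒  CG² = 2880/7*(1/24)² = 5/7
CG = +√(5/7) = +0.845154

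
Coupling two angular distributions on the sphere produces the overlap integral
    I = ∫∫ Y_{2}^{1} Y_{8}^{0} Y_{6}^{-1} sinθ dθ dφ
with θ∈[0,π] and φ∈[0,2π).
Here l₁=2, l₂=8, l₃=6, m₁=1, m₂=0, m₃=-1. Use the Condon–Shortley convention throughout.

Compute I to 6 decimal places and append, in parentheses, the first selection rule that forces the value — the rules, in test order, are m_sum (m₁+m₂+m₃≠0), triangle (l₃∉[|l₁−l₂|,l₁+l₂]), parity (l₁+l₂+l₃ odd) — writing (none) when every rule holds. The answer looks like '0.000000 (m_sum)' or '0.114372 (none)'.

Rules hold: Σm=0, L=16 even, 6≤6≤10.
N = 5·17·13 = 1105
Δ = 4!·0!·12!/17! = 1/30940
Racah Σ t=2..2: t=2:+1/2073600 = 1/2073600
⇒ 3j(2 8 6; 0 0 0)² = 28/1105, sgn +1
Racah Σ t=1..1: t=1:−1/3628800 = -1/3628800
⇒ 3j(2 8 6; 1 0 -1)² = 16/1105, sgn +1
4πI² = N·(3j₀)²·(3jₘ)² = 448/1105
I = +1·√(0.40543/4π) = 0.17961927
No selection rule forces the value: the integral is nonzero (none).

0.179619 (none)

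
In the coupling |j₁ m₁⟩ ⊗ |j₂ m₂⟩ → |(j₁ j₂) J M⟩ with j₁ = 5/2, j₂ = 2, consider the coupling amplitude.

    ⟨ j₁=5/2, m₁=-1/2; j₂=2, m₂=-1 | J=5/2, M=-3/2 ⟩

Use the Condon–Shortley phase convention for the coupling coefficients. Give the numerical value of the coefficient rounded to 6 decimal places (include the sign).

triangle: 2!*3!*2!/8! = 24/40320
(j±m)!: 2!*3!*1!*3!*1!*4! = 1728
prefactor² = (2J+1)*Δ*N² = 216/35
  k=0: +1/(0!*2!*3!*1!*0!*1!) = 1/12
  k=1: −1/(1!*1!*2!*0!*1!*2!) = -1/4
Σ = -1/6  ⇒  CG² = 216/35*(-1/6)² = 6/35
CG = −√(6/35) = -0.414039

-0.414039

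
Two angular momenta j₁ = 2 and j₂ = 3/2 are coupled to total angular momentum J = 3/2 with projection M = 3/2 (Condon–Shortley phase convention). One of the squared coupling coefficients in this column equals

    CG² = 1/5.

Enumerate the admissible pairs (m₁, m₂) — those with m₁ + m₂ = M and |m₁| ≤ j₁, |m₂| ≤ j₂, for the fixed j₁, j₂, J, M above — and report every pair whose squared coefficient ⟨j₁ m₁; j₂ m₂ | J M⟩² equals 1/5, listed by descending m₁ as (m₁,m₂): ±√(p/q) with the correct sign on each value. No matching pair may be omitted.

Admissible pairs with m₁+m₂ = M = 3/2: (0,3/2), (1,1/2), (2,-1/2)
  (m₁,m₂)=(2,-1/2): CG² = 2/5, CG = +√(2/5)
  (m₁,m₂)=(1,1/2): CG² = 2/5, CG = −√(2/5)
  (m₁,m₂)=(0,3/2): CG² = 1/5, CG = +√(1/5)   ← matches the target
Pairs with CG² = 1/5: (0,3/2): +√(1/5)

(0,3/2): +√(1/5)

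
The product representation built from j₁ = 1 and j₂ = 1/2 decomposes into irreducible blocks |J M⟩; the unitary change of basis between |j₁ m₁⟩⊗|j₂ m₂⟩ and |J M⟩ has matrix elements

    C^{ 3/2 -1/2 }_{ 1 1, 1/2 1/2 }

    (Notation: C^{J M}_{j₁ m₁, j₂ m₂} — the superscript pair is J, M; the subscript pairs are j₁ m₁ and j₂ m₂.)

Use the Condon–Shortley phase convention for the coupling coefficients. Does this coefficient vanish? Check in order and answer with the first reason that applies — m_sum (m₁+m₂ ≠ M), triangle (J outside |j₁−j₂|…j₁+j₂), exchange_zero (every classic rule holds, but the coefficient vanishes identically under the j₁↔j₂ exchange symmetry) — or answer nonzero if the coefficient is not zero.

m-sum: m₁+m₂ = 1+1/2 = 3/2, M = -1/2  ✗ ⇒ coefficient is 0

m_sum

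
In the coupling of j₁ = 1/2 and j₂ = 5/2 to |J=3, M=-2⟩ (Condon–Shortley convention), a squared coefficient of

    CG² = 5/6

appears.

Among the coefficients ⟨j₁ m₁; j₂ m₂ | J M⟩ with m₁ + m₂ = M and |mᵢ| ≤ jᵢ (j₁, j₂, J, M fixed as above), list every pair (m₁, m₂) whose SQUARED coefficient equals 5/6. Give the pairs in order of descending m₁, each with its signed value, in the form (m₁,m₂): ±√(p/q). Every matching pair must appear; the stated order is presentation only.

Admissible pairs with m₁+m₂ = M = -2: (-1/2,-3/2), (1/2,-5/2)
  (m₁,m₂)=(1/2,-5/2): CG² = 1/6, CG = +√(1/6)
  (m₁,m₂)=(-1/2,-3/2): CG² = 5/6, CG = +√(5/6)   ← matches the target
Pairs with CG² = 5/6: (-1/2,-3/2): +√(5/6)

(-1/2,-3/2): +√(5/6)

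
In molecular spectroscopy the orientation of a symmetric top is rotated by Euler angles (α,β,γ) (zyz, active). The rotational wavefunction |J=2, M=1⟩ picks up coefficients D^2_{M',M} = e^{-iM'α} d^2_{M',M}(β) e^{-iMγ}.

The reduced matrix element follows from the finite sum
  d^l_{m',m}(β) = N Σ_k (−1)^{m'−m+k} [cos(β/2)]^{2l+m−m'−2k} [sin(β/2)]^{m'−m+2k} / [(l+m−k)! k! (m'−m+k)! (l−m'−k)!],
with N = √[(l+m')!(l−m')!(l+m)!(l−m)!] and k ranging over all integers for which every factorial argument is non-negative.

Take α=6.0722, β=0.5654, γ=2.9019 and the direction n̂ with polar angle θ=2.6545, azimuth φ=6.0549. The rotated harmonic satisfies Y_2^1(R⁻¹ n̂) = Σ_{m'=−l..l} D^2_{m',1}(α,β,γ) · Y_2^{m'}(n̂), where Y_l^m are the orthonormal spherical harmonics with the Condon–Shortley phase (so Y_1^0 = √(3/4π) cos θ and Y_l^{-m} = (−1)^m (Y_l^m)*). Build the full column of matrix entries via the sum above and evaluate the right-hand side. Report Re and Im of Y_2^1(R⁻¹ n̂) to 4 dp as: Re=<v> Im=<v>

Need the full column D^2_{m',1} for m'=−2..2 at α=6.0722, β=0.5654, γ=2.9019.
cos(β/2)=0.960306, sin(β/2)=0.278949
d^2_{-2,1}: single k=3 term ⇒ +0.041688;  D = -0.040998+0.007557i
d^2_{-1,1}: k∈[2..3] ⇒ +0.215274 -0.006055 = +0.209219;  D = -0.209133-0.006005i
d^2_{0,1}: k∈[1..2] ⇒ +0.605104 -0.051058 = +0.554046;  D = -0.538206-0.131533i
d^2_{1,1}: k∈[0..1] ⇒ +0.850429 -0.215274 = +0.635155;  D = -0.571736-0.276658i
d^2_{2,1}: single k=0 term ⇒ -0.494065;  D = +0.389803+0.303568i
Y_2^{m'}(θ=2.6545,φ=6.0549) and Σ D·Y over m':
  (-0.0410+0.0076i)·(+0.0760+0.0373i)  (-0.2091-0.0060i)·(-0.3113-0.0723i)  (-0.5382-0.1315i)·(+0.4235+0.0000i)  (-0.5717-0.2767i)·(+0.3113-0.0723i)  (+0.3898+0.3036i)·(+0.0760-0.0373i)
Y_2^1(R⁻¹ n̂) = -0.323693-0.075917i

Re=-0.3237 Im=-0.0759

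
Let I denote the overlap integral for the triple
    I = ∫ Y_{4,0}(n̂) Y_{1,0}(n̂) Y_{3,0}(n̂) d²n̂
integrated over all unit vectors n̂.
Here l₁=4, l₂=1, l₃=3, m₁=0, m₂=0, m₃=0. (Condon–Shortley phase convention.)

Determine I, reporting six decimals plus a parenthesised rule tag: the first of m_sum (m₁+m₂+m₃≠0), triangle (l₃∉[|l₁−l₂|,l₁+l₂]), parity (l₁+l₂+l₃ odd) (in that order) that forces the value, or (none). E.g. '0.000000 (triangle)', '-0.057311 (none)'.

0.246233 (none)

m-sum 0 ✓  L=8 even ✓  3≤3≤5 ✓
Π(2lᵢ+1) = 9×3×7 = 189
triangle coeff Δ(4,1,3) = 1/252
Σ_t [1,1]: t=1:−1/36 = -1/36
(3j)²=4/63 [(4 1 3; 0 0 0)], sign=+1
(m-triple is (0,0,0) — same symbol as above.)
⇒ 4πI² = 16/21
I = (+1)√(16/21/(4π)) = 0.24623252
No selection rule forces the value: the integral is nonzero (none).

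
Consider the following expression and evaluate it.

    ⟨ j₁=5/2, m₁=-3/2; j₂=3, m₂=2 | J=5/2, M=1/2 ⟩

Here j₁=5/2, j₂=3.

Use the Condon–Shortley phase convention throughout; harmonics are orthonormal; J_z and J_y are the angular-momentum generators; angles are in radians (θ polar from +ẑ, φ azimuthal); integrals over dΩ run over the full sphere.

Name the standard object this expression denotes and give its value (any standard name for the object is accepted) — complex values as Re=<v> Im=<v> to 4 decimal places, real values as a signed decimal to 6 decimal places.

This is a Clebsch–Gordan (vector-coupling) coefficient.
triangle: 3!*2!*3!/9! = 72/362880
(j±m)!: 1!*4!*5!*1!*3!*2! = 34560
prefactor² = (2J+1)*Δ*N² = 288/7
  k=2: +1/(2!*1!*2!*3!*0!*0!) = 1/24
  k=3: −1/(3!*0!*1!*2!*1!*1!) = -1/12
Σ = -1/24  ⇒  CG² = 288/7*(-1/24)² = 1/14
CG = −√(1/14) = -0.267261

Clebsch–Gordan coefficient, −√(1/14) ≈ -0.267261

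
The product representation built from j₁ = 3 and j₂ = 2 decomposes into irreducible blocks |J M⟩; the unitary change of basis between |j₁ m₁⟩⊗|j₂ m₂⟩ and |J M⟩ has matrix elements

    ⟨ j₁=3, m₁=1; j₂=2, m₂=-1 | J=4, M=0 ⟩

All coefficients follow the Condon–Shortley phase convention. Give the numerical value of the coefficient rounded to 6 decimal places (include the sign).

triangle: 1!*5!*3!/10! = 720/3628800
(j±m)!: 4!*2!*1!*3!*4!*4! = 165888
prefactor² = (2J+1)*Δ*N² = 10368/35
  k=0: +1/(0!*1!*2!*1!*3!*2!) = 1/24
  k=1: −1/(1!*0!*1!*0!*4!*3!) = -1/144
Σ = 5/144  ⇒  CG² = 10368/35*(5/144)² = 5/14
CG = +√(5/14) = +0.597614

+√(5/14) ≈ +0.597614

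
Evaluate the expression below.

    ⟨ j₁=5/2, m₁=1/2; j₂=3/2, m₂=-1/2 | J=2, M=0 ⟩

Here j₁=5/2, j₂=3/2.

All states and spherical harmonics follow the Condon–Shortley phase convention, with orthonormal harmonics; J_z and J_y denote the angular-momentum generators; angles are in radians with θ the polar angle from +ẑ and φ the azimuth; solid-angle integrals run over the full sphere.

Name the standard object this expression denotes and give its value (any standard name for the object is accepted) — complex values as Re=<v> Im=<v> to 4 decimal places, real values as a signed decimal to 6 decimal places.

Clebsch–Gordan coefficient, −√(1/14) ≈ -0.267261

This is a Clebsch–Gordan (vector-coupling) coefficient.
j₁+j₂−J=2  J+j₁−j₂=3  J−j₁+j₂=1  j₁+j₂+J+1=7
(j₁±m₁, j₂±m₂, J±M) = (3,2,1,2,2,2)
P² = 8/7
sum k=0..1:
  [0] +1/4 = 1/4
  [1] −1/2 = -1/2
S = -1/4
C² = P²·S² = 1/14 ; C = -0.267261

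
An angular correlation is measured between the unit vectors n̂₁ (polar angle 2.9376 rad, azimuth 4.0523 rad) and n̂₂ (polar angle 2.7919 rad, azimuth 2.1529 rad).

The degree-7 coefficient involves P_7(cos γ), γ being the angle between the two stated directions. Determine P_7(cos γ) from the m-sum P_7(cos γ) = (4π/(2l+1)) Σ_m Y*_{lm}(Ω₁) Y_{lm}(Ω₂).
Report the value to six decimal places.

Addition theorem: P_7(cos γ) = (4π/15) Σ_m Y*_{lm}(Ω₁) Y_{lm}(Ω₂), m = −7…7:
  term(m=-7) = +0.000000+0.000000i   from Y*(Ω₁)=-0.000007-0.000001i, Y(Ω₂)=-0.000223-0.000165i
  term(m=-6) = +0.000000-0.000000i   from Y*(Ω₁)=-0.000086+0.000092i, Y(Ω₂)=-0.002669+0.000978i
  term(m=-5) = -0.000026-0.000002i   from Y*(Ω₁)=+0.000227+0.001417i, Y(Ω₂)=-0.004155+0.017660i
  term(m=-4) = +0.000234+0.000892i   from Y*(Ω₁)=+0.010048+0.005506i, Y(Ω₂)=+0.055318+0.058480i
  term(m=-3) = +0.013641-0.009035i   from Y*(Ω₁)=+0.060084-0.026077i, Y(Ω₂)=+0.245969-0.043620i
  term(m=-2) = -0.103265-0.079683i   from Y*(Ω₁)=+0.063963-0.249855i, Y(Ω₂)=+0.200006-0.464501i
  term(m=-1) = -0.102214+0.299778i   from Y*(Ω₁)=-0.377484-0.486293i, Y(Ω₂)=-0.282857-0.429757i
  term(m=+0) = -0.064812-0.000000i   from Y*(Ω₁)=-0.542058-0.000000i, Y(Ω₂)=+0.119566+0.000000i
  term(m=+1) = -0.102214-0.299778i   from Y*(Ω₁)=+0.377484-0.486293i, Y(Ω₂)=+0.282857-0.429757i
  term(m=+2) = -0.103265+0.079683i   from Y*(Ω₁)=+0.063963+0.249855i, Y(Ω₂)=+0.200006+0.464501i
  term(m=+3) = +0.013641+0.009035i   from Y*(Ω₁)=-0.060084-0.026077i, Y(Ω₂)=-0.245969-0.043620i
  term(m=+4) = +0.000234-0.000892i   from Y*(Ω₁)=+0.010048-0.005506i, Y(Ω₂)=+0.055318-0.058480i
  term(m=+5) = -0.000026+0.000002i   from Y*(Ω₁)=-0.000227+0.001417i, Y(Ω₂)=+0.004155+0.017660i
  term(m=+6) = +0.000000+0.000000i   from Y*(Ω₁)=-0.000086-0.000092i, Y(Ω₂)=-0.002669-0.000978i
  term(m=+7) = +0.000000-0.000000i   from Y*(Ω₁)=+0.000007-0.000001i, Y(Ω₂)=+0.000223-0.000165i
Total Σ_m = -0.448070+0.000000i. Multiply by 0.837758: -0.375374+0.000000i. P_7(cos γ) = -0.375374

-0.375374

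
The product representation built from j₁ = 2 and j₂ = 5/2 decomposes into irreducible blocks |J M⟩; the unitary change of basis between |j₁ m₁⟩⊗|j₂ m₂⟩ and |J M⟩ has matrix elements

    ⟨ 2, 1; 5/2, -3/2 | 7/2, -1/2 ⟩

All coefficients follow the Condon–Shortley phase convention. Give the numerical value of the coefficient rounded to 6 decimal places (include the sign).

+0.619780

triangle: 1!·3!·4!/9! = 144/362880
(j±m)!: 3!·1!·1!·4!·3!·4! = 20736
prefactor² = (2J+1)·Δ·N² = 2304/35
  k=0: +1/(0!·1!·1!·1!·2!·3!) = 1/12
  k=1: −1/(1!·0!·0!·0!·3!·4!) = -1/144
Σ = 11/144  ⇒  CG² = 2304/35·(11/144)² = 121/315
CG = +√(121/315) = +0.619780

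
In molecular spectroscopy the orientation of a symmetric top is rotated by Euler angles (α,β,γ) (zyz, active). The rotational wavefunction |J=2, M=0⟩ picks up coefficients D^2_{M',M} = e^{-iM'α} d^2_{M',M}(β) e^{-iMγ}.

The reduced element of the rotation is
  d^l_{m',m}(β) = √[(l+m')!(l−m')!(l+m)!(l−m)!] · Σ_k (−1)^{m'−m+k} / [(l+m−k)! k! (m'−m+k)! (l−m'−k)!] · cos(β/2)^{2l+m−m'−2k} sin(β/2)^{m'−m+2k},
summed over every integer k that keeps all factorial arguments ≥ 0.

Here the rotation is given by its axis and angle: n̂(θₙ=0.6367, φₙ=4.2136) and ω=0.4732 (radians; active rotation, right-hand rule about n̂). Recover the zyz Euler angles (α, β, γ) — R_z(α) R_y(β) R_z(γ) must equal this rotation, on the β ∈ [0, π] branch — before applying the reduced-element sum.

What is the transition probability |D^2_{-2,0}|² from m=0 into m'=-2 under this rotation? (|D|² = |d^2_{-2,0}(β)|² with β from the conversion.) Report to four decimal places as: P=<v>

Axis–angle → zyz. n̂ = (sinθₙcosφₙ, sinθₙsinφₙ, cosθₙ) = (-0.284408, -0.522107, +0.804062), ω = 0.4732.
R = I cosω + sinω [n̂]ₓ + (1−cosω) n̂n̂ᵀ gives
  R = [+0.899003, -0.350124, -0.263072; +0.382758, +0.920069, +0.083485; +0.212815, -0.175746, +0.961157]
β = atan2(√(R₁₃²+R₂₃²), R₃₃) = 0.279631; α = atan2(R₂₃, R₁₃) mod 2π = 2.834300; γ = atan2(R₃₂, −R₃₁) mod 2π = 3.831878
D^2_{-2,0}(2.8343,0.2796,3.8319) = e^{-i·-2·2.8343}·d^2_{-2,0}(0.2796)·e^{-i·0·3.8319}. Compute d first:
With c≡cos(β/2)=0.990242 and s≡sin(β/2)=0.139361, N=[1·24·2·2]^{1/2}=9.797959
The bounds max(0,m−m')=2 and min(l+m,l−m')=2 give 1 term
  k=2: (−1)^0·9.7980/(4)·0.9902^2·0.1394^2 = +0.046649
d^2_{-2,0}(0.2796) = +0.046649
|D^2_{-2,0}|² = |d^2_{-2,0}(β)|² = (+0.046649)² = 0.002176 (the z-rotation phases have unit modulus)

P=0.0022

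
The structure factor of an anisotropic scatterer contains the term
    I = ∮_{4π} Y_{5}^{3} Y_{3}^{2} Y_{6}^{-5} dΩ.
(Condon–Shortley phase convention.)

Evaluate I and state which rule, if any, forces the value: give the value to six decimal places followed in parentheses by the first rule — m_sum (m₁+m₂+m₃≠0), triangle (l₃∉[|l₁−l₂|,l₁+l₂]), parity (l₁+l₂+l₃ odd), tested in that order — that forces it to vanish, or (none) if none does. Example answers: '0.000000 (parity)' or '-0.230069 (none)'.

-0.169016 (none)

Rules hold: Σm=0, L=14 even, 2≤6≤8.
N = 11·7·13 = 1001
Δ = 2!·8!·4!/15! = 1/675675
Racah Σ t=0..2: t=0:+1/8640 t=1:−1/2304 t=2:+1/8640 = -7/34560
⇒ 3j(5 3 6; 0 0 0)² = 7/429, sgn -1
Racah Σ t=1..2: t=1:−1/120960 t=2:+1/483840 = -1/161280
⇒ 3j(5 3 6; 3 2 -5)² = 2/91, sgn +1
4πI² = N·(3j₀)²·(3jₘ)² = 14/39
I = -1·√(0.358974/4π) = -0.16901560
No selection rule forces the value: the integral is nonzero (none).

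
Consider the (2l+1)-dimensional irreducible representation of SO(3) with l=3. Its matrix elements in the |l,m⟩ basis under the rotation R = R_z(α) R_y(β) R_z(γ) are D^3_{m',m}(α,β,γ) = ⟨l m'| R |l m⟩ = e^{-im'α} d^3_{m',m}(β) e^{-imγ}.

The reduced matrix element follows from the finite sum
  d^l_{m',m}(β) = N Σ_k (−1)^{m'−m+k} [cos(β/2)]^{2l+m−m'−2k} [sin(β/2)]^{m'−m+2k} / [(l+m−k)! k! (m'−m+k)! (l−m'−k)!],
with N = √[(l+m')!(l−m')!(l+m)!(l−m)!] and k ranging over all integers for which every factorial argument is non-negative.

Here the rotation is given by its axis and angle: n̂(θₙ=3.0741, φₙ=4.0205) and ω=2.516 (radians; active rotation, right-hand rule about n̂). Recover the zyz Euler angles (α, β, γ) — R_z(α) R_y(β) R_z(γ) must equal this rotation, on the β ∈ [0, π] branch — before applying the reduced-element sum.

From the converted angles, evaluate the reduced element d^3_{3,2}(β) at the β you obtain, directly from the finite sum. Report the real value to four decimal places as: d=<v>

Axis–angle → zyz. n̂ = (sinθₙcosφₙ, sinθₙsinφₙ, cosθₙ) = (-0.043027, -0.051933, -0.997723), ω = 2.5160.
R = I cosω + sinω [n̂]ₓ + (1−cosω) n̂n̂ᵀ gives
  R = [-0.807264, +0.588290, +0.047318; -0.580199, -0.805733, +0.119012; +0.108139, +0.068620, +0.991765]
β = atan2(√(R₁₃²+R₂₃²), R₃₃) = 0.128426; α = atan2(R₂₃, R₁₃) mod 2π = 1.192372; γ = atan2(R₃₂, −R₃₁) mod 2π = 2.576150
d^3_{3,2}(β=0.1284) via the finite sum:
c=cos(0.128426/2)=0.997939, s=sin(0.128426/2)=0.064169; N=√[720·1·120·1]=293.938769
The bounds max(0,m−m')=0 and min(l+m,l−m')=0 give 1 term
  k=0: (−1)^1·293.9388/(120)·0.9979^5·0.0642^1 = -0.155568
d^3_{3,2}(0.1284) = -0.155568

d=-0.1556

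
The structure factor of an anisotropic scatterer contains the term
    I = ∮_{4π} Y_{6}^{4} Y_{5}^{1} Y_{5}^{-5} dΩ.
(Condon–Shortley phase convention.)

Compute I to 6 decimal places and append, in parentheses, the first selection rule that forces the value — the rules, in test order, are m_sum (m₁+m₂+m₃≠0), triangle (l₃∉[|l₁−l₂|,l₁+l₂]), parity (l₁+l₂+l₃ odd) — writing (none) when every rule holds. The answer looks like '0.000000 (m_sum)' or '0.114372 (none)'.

0.178246 (none)

m-sum 0 ✓  L=16 even ✓  1≤5≤11 ✓
Π(2lᵢ+1) = 13×11×11 = 1573
triangle coeff Δ(6,5,5) = 1/28588560
Σ_t [1,5]: t=1:−1/345600 t=2:+1/13824 t=3:−1/5184 t=4:+1/13824 t=5:−1/345600 = -7/129600
(3j)²=80/7293 [(6 5 5; 0 0 0)], sign=+1
Σ_t [2,2]: t=2:+1/829440 = 1/829440
(3j)²=225/9724 [(6 5 5; 4 1 -5)], sign=+1
⇒ 4πI² = 1500/3757
I = (+1)√(1500/3757/(4π)) = 0.17824613
No selection rule forces the value: the integral is nonzero (none).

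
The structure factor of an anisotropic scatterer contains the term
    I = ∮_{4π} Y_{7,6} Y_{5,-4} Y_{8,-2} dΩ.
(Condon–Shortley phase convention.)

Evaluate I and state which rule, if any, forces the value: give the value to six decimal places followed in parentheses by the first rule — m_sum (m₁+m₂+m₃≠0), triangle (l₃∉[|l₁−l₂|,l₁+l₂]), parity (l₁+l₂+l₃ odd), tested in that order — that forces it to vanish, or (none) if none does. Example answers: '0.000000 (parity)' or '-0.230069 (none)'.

0.100271 (none)

Rules hold: Σm=0, L=20 even, 2≤8≤12.
N = 15·11·17 = 2805
Δ = 4!·10!·6!/21! = 1/814773960
Racah Σ t=0..4: t=0:+1/87091200 t=1:−1/4976640 t=2:+1/2073600 t=3:−1/4976640 t=4:+1/87091200 = 1/9676800
⇒ 3j(7 5 8; 0 0 0)² = 360/46189, sgn +1
Racah Σ t=0..1: t=0:+1/1045094400 t=1:−1/15676416000 = 1/1119744000
⇒ 3j(7 5 8; 6 -4 -2)² = 28/4845, sgn +1
4πI² = N·(3j₀)²·(3jₘ)² = 10080/79781
I = +1·√(0.126346/4π) = 0.10027106
No selection rule forces the value: the integral is nonzero (none).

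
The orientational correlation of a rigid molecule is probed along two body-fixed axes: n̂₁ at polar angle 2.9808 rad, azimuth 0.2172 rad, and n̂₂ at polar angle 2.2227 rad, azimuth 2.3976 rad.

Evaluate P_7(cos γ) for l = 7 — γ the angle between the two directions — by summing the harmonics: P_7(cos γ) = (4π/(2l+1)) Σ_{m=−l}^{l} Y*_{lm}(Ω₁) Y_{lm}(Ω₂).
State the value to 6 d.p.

0.269260

Summing Y*_{l m}(θ₁,φ₁)·Y_{l m}(θ₂,φ₂) over m ∈ [−7, 7]; prefactor 4π/(2·7+1) = 0.837758:
  [-7]  conj(Y_{7,-7})(Ω₁) = +0.000000+0.000001i ; Y_{7,-7}(Ω₂) = -0.047696+0.088236i ; Δ = -0.000000-0.000000i
  [-6]  conj(Y_{7,-6})(Ω₁) = -0.000008-0.000030i ; Y_{7,-6}(Ω₂) = +0.070429+0.277635i ; Δ = +0.000008-0.000004i
  [-5]  conj(Y_{7,-5})(Ω₁) = +0.000210+0.000398i ; Y_{7,-5}(Ω₂) = +0.369161+0.241004i ; Δ = -0.000019+0.000198i
  [-4]  conj(Y_{7,-4})(Ω₁) = -0.002971-0.003513i ; Y_{7,-4}(Ω₂) = +0.313029-0.052324i ; Δ = -0.001114-0.000944i
  [-3]  conj(Y_{7,-3})(Ω₁) = +0.026877+0.020500i ; Y_{7,-3}(Ω₂) = -0.065486+0.084173i ; Δ = -0.003486+0.000920i
  [-2]  conj(Y_{7,-2})(Ω₁) = -0.156505-0.072612i ; Y_{7,-2}(Ω₂) = +0.030339+0.365530i ; Δ = +0.021793-0.059410i
  [-1]  conj(Y_{7,-1})(Ω₁) = +0.533653+0.117767i ; Y_{7,-1}(Ω₂) = +0.036610+0.033697i ; Δ = +0.015569+0.022294i
  [+0]  conj(Y_{7,0})(Ω₁) = -0.731090-0.000000i ; Y_{7,0}(Ω₂) = -0.350028+0.000000i ; Δ = +0.255902+0.000000i
  [+1]  conj(Y_{7,1})(Ω₁) = -0.533653+0.117767i ; Y_{7,1}(Ω₂) = -0.036610+0.033697i ; Δ = +0.015569-0.022294i
  [+2]  conj(Y_{7,2})(Ω₁) = -0.156505+0.072612i ; Y_{7,2}(Ω₂) = +0.030339-0.365530i ; Δ = +0.021793+0.059410i
  [+3]  conj(Y_{7,3})(Ω₁) = -0.026877+0.020500i ; Y_{7,3}(Ω₂) = +0.065486+0.084173i ; Δ = -0.003486-0.000920i
  [+4]  conj(Y_{7,4})(Ω₁) = -0.002971+0.003513i ; Y_{7,4}(Ω₂) = +0.313029+0.052324i ; Δ = -0.001114+0.000944i
  [+5]  conj(Y_{7,5})(Ω₁) = -0.000210+0.000398i ; Y_{7,5}(Ω₂) = -0.369161+0.241004i ; Δ = -0.000019-0.000198i
  [+6]  conj(Y_{7,6})(Ω₁) = -0.000008+0.000030i ; Y_{7,6}(Ω₂) = +0.070429-0.277635i ; Δ = +0.000008+0.000004i
  [+7]  conj(Y_{7,7})(Ω₁) = -0.000000+0.000001i ; Y_{7,7}(Ω₂) = +0.047696+0.088236i ; Δ = -0.000000+0.000000i
Total Σ_m = +0.321405+0.000000i. Multiply by 0.837758: +0.269260+0.000000i. P_7(cos γ) = 0.269260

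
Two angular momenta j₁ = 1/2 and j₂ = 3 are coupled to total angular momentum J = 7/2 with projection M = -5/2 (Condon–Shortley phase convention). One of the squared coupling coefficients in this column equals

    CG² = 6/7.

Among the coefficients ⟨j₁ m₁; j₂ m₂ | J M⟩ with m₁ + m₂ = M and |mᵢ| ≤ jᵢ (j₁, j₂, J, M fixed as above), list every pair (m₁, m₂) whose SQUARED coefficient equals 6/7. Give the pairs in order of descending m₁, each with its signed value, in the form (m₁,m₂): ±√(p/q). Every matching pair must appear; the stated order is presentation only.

Admissible pairs with m₁+m₂ = M = -5/2: (-1/2,-2), (1/2,-3)
  (m₁,m₂)=(1/2,-3): CG² = 1/7, CG = +√(1/7)
  (m₁,m₂)=(-1/2,-2): CG² = 6/7, CG = +√(6/7)   ← matches the target
Pairs with CG² = 6/7: (-1/2,-2): +√(6/7)

(-1/2,-2): +√(6/7)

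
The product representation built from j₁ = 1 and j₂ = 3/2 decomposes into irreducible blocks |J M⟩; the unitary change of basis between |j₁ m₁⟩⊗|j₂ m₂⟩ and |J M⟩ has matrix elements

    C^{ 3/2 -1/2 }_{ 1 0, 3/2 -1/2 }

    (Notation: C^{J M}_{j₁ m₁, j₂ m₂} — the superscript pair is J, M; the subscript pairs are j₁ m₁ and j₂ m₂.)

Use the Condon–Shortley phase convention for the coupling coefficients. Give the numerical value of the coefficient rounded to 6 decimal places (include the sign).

+0.258199

√[4·1!1!2!/5! · 1!1!1!2!1!2!] = √(4/15)
  +(−1)^0/∏(0,1,1,1,0,1)! = 1  (running 1)
  +(−1)^1/∏(1,0,0,0,1,2)! = -1/2  (running 1/2)
⟨..|..⟩ = √(4/15)·(1/2) = +0.258199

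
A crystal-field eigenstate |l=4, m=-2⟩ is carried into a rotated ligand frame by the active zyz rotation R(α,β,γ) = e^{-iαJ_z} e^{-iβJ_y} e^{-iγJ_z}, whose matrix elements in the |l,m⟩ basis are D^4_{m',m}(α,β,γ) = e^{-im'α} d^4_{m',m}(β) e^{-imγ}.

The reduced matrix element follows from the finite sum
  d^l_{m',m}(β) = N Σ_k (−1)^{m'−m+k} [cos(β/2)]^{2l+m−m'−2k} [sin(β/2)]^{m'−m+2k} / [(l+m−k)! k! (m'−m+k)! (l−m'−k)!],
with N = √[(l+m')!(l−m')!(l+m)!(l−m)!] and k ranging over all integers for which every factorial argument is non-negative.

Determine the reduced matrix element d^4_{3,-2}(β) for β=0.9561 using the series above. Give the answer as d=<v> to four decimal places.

d^4_{3,-2}(β=0.9561) via the finite sum:
c=cos(0.956100/2)=0.887894, s=sin(0.956100/2)=0.460049; N=√[5040·1·2·720]=2693.993318
k∈{0,1} keeps every argument non-negative
  k=0: (−1)^5·2693.9933/(240)·0.8879^3·0.4600^5 = -0.161915
  k=1: (−1)^6·2693.9933/(720)·0.8879^1·0.4600^7 = +0.014489
d^4_{3,-2}(0.9561) = -0.161915 +0.014489 = -0.147426

d=-0.1474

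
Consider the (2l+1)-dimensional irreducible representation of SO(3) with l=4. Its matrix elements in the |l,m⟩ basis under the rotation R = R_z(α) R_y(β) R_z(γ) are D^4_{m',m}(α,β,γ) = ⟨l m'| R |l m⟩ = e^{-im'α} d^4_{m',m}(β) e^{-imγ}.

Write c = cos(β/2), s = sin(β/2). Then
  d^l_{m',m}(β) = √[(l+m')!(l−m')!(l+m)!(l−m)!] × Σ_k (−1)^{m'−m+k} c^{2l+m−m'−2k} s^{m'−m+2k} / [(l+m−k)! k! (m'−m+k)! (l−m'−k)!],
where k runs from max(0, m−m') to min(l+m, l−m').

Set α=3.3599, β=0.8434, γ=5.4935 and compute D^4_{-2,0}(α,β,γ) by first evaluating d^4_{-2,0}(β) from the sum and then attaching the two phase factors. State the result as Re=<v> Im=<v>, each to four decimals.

Re=0.4186 Im=0.1954

First d^4_{-2,0}(β=0.8434), then the phase factors e^{-i(-2)α} and e^{-i(0)γ}:
c=cos(0.843400/2)=0.912394, s=sin(0.843400/2)=0.409312; N=√[2·720·24·24]=910.735966
k: max(0,(0)−(-2))=2 … min(4+(0),4−(-2))=4
  k=2: (−1)^0·910.7360/(96)·0.9124^6·0.4093^2 = +0.916909
  k=3: (−1)^1·910.7360/(36)·0.9124^4·0.4093^4 = -0.492084
  k=4: (−1)^2·910.7360/(96)·0.9124^2·0.4093^6 = +0.037138
d^4_{-2,0}(0.8434) = +0.916909 -0.492084 +0.037138 = +0.461963
D = (+0.906188+0.422874i)·(+0.461963)·(+1.000000+0.000000i) = +0.418625+0.195352i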